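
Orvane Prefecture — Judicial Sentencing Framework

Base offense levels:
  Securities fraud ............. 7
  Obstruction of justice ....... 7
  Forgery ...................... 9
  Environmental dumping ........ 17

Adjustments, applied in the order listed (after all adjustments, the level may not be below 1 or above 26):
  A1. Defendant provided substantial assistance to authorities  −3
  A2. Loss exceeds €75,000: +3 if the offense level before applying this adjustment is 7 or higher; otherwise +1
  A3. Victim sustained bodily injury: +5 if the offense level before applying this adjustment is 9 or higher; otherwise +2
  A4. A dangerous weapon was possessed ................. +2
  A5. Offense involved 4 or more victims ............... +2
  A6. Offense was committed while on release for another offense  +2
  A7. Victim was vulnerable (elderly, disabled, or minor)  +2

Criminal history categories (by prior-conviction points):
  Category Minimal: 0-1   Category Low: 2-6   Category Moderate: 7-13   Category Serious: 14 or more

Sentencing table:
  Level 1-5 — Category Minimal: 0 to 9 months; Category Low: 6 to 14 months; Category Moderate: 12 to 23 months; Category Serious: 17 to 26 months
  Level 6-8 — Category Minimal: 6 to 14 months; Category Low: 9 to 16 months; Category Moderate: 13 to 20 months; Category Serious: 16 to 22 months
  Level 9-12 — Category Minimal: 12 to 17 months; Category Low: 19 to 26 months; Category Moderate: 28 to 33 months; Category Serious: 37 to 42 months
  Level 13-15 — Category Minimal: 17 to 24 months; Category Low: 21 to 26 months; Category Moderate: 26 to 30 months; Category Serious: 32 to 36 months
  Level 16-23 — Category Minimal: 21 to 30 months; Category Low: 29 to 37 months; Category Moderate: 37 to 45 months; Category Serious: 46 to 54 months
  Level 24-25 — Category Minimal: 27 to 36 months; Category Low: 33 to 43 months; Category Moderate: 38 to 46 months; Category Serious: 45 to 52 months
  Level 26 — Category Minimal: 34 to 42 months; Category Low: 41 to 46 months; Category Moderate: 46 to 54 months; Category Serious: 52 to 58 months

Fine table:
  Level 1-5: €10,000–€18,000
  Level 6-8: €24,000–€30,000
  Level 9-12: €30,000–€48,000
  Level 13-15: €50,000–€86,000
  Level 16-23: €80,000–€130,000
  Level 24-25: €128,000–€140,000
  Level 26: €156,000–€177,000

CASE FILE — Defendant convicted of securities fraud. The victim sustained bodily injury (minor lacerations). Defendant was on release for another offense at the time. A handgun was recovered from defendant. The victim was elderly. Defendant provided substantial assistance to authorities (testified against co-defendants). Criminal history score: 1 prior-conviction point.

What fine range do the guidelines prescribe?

Base offense level for securities fraud: 7.
A1 applies: 7 − 3 = 4.
A3 applies (level before this adjustment is 4 < 9, so +2): 4 + 2 = 6.
A4 applies: 6 + 2 = 8.
A5 does not apply.
A6 applies: 8 + 2 = 10.
A7 applies: 10 + 2 = 12.
Final offense level: 12.
Level 12 falls in the 9-12 band.
Fine table: Level 9-12 → €30,000–€48,000.

€30,000–€48,000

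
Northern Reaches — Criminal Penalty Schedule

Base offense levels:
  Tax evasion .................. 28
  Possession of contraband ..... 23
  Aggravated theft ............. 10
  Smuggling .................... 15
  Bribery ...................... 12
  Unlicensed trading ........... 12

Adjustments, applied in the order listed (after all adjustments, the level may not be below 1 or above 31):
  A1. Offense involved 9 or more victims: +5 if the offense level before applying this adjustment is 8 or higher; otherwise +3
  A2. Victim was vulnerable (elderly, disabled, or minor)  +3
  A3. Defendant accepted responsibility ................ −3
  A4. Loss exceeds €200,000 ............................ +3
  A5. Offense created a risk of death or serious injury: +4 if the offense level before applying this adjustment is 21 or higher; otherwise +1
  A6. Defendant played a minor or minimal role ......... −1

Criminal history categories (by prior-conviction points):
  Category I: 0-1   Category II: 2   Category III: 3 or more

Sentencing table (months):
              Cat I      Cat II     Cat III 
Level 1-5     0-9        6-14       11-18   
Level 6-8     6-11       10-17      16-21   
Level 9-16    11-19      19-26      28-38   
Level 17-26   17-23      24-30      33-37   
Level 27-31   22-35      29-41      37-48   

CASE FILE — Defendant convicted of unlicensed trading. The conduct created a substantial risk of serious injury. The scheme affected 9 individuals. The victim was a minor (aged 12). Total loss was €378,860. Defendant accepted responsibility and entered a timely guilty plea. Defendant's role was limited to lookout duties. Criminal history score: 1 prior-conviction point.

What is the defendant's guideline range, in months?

Base offense level for unlicensed trading: 12.
A1 applies (level before this adjustment is 12 ≥ 8, so +5): 12 + 5 = 17.
A2 applies: 17 + 3 = 20.
A3 applies: 20 − 3 = 17.
A4 applies: 17 + 3 = 20.
A5 applies (level before this adjustment is 20 < 21, so +1): 20 + 1 = 21.
A6 applies: 21 − 1 = 20.
Final offense level: 20.
Criminal history: 1 prior point → Category I (0-1).
Level 20 falls in the 17-26 band.
Grid: Level 17-26 × Category I = 17-23 months.

17-23 months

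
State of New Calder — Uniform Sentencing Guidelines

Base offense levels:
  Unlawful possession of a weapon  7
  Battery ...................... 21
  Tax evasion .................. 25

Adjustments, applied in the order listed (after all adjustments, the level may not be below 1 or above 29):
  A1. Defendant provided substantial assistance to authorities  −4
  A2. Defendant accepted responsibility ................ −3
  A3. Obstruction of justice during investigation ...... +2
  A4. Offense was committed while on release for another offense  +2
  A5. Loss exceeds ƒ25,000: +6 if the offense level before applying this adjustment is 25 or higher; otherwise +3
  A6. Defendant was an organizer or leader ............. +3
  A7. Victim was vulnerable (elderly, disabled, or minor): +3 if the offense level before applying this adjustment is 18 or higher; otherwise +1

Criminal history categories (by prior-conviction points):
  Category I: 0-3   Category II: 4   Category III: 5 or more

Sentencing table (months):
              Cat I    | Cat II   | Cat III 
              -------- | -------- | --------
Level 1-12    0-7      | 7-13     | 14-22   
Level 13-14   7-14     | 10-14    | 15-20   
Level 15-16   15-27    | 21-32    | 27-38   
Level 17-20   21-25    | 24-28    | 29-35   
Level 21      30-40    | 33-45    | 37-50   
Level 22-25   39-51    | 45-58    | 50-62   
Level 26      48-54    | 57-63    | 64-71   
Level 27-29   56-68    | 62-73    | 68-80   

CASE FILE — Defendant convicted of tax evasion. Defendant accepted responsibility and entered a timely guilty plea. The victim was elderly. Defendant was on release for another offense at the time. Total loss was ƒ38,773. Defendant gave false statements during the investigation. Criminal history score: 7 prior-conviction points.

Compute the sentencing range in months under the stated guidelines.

68-80 months

Base offense level for tax evasion: 25.
A2 applies: 25 − 3 = 22.
A3 applies: 22 + 2 = 24.
A4 applies: 24 + 2 = 26.
A5 applies (level before this adjustment is 26 ≥ 25, so +6): 26 + 6 = 32.
A6 does not apply.
A7 applies (level before this adjustment is 32 ≥ 18, so +3): 32 + 3 = 35.
Level 35 exceeds the maximum of 29; capped at 29.
Final offense level: 29.
Criminal history: 7 prior points → Category III (5+).
Level 29 falls in the 27-29 band.
Grid: Level 27-29 × Category III = 68-80 months.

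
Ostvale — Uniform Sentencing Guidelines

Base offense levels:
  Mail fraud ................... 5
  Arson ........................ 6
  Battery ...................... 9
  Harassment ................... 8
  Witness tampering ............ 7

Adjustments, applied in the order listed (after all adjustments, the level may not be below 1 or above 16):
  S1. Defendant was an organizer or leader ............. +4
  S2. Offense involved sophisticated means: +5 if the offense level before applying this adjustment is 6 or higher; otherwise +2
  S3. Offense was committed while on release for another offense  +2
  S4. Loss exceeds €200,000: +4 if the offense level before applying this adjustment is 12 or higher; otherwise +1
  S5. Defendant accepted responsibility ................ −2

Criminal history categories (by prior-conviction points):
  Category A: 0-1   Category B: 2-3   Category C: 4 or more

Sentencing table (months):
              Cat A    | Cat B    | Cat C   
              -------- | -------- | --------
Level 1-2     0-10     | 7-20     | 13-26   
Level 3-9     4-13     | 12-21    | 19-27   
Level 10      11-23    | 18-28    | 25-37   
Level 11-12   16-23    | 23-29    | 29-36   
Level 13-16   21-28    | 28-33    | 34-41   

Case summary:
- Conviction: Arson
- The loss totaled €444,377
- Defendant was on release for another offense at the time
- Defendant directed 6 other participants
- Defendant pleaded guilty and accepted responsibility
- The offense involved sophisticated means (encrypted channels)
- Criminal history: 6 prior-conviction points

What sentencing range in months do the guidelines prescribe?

Base offense level for arson: 6.
S1 applies: 6 + 4 = 10.
S2 applies (level before this adjustment is 10 ≥ 6, so +5): 10 + 5 = 15.
S3 applies: 15 + 2 = 17.
S4 applies (level before this adjustment is 17 ≥ 12, so +4): 17 + 4 = 21.
S5 applies: 21 − 2 = 19.
Level 19 exceeds the maximum of 16; capped at 16.
Final offense level: 16.
Criminal history: 6 prior points → Category C (4+).
Level 16 falls in the 13-16 band.
Grid: Level 13-16 × Category C = 34-41 months.

34-41 months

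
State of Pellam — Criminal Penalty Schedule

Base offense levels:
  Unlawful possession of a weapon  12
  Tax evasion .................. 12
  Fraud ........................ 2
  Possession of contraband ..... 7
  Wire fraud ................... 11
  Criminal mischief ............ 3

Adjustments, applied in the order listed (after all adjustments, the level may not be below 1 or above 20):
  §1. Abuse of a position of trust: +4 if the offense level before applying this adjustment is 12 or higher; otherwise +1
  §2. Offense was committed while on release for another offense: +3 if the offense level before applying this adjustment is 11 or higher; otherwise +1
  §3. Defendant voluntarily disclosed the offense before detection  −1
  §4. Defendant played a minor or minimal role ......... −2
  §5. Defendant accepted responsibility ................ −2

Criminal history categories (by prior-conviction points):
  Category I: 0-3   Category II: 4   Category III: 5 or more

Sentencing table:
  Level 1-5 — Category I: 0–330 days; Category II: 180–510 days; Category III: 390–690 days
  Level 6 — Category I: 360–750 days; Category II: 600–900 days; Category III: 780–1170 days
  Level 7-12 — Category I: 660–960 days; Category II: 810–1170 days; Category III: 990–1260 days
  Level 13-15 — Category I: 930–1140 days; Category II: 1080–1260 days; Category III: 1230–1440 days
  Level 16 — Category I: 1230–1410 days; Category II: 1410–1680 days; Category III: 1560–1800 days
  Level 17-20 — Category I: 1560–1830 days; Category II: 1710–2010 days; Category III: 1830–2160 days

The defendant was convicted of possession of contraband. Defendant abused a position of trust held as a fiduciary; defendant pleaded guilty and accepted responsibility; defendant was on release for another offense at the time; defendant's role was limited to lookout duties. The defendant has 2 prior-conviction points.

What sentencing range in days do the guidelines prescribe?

Base offense level for possession of contraband: 7.
§1 applies (level before this adjustment is 7 < 12, so +1): 7 + 1 = 8.
§2 applies (level before this adjustment is 8 < 11, so +1): 8 + 1 = 9.
§4 applies: 9 − 2 = 7.
§5 applies: 7 − 2 = 5.
Final offense level: 5.
Criminal history: 2 prior points → Category I (0-3).
Level 5 falls in the 1-5 band.
Grid: Level 1-5 × Category I = 0-330 days.

0-330 days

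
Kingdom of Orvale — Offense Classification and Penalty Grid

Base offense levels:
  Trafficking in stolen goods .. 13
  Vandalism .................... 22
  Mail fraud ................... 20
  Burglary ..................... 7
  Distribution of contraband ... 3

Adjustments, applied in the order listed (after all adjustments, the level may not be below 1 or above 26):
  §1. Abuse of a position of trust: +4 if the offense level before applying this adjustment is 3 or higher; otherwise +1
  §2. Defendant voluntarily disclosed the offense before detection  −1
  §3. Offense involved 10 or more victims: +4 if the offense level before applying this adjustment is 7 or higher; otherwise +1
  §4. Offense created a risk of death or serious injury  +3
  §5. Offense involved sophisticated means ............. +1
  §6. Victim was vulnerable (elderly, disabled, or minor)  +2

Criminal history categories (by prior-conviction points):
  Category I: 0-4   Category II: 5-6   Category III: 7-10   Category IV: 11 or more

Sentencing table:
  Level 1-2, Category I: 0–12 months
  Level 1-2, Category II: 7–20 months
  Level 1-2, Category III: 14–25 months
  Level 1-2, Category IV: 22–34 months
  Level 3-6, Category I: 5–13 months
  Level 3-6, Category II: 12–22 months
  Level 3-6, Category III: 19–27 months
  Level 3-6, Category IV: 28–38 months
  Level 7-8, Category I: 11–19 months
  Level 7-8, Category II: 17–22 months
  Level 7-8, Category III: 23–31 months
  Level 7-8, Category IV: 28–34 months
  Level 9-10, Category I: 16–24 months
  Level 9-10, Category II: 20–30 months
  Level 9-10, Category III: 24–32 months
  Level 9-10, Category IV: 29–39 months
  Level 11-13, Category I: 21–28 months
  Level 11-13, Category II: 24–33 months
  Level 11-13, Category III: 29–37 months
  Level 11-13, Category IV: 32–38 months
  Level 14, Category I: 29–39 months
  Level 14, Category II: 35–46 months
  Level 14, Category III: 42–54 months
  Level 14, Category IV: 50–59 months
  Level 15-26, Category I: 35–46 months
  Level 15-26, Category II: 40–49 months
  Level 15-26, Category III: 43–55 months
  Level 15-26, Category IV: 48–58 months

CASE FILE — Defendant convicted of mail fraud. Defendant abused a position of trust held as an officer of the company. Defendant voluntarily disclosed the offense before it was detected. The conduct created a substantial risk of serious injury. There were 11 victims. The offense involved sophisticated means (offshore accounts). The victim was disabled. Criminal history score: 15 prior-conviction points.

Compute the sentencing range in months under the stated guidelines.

Base offense level for mail fraud: 20.
§1 applies (level before this adjustment is 20 ≥ 3, so +4): 20 + 4 = 24.
§2 applies: 24 − 1 = 23.
§3 applies (level before this adjustment is 23 ≥ 7, so +4): 23 + 4 = 27.
§4 applies: 27 + 3 = 30.
§5 applies: 30 + 1 = 31.
§6 applies: 31 + 2 = 33.
Level 33 exceeds the maximum of 26; capped at 26.
Final offense level: 26.
Criminal history: 15 prior points → Category IV (11+).
Level 26 falls in the 15-26 band.
Grid: Level 15-26 × Category IV = 48-58 months.

48-58 months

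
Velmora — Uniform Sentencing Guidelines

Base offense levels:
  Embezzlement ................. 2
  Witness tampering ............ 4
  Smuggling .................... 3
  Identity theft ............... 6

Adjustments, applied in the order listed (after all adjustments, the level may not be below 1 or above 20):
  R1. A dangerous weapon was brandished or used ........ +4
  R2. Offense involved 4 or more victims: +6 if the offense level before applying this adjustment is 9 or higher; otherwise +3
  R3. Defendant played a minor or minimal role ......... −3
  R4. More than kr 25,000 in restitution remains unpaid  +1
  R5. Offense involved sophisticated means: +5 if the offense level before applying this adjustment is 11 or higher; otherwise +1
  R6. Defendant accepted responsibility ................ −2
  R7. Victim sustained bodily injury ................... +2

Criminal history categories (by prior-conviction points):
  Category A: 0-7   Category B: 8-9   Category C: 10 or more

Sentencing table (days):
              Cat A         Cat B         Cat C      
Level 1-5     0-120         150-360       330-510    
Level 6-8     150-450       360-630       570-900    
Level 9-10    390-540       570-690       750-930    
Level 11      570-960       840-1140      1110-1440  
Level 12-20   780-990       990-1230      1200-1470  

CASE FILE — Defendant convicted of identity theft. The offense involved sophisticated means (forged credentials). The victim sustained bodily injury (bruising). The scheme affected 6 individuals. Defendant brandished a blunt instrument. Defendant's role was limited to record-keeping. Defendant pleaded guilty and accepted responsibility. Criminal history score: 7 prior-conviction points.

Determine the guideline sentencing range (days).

Base offense level for identity theft: 6.
R1 applies: 6 + 4 = 10.
R2 applies (level before this adjustment is 10 ≥ 9, so +6): 10 + 6 = 16.
R3 applies: 16 − 3 = 13.
R5 applies (level before this adjustment is 13 ≥ 11, so +5): 13 + 5 = 18.
R6 applies: 18 − 2 = 16.
R7 applies: 16 + 2 = 18.
Final offense level: 18.
Criminal history: 7 prior points → Category A (0-7).
Level 18 falls in the 12-20 band.
Grid: Level 12-20 × Category A = 780-990 days.

780-990 days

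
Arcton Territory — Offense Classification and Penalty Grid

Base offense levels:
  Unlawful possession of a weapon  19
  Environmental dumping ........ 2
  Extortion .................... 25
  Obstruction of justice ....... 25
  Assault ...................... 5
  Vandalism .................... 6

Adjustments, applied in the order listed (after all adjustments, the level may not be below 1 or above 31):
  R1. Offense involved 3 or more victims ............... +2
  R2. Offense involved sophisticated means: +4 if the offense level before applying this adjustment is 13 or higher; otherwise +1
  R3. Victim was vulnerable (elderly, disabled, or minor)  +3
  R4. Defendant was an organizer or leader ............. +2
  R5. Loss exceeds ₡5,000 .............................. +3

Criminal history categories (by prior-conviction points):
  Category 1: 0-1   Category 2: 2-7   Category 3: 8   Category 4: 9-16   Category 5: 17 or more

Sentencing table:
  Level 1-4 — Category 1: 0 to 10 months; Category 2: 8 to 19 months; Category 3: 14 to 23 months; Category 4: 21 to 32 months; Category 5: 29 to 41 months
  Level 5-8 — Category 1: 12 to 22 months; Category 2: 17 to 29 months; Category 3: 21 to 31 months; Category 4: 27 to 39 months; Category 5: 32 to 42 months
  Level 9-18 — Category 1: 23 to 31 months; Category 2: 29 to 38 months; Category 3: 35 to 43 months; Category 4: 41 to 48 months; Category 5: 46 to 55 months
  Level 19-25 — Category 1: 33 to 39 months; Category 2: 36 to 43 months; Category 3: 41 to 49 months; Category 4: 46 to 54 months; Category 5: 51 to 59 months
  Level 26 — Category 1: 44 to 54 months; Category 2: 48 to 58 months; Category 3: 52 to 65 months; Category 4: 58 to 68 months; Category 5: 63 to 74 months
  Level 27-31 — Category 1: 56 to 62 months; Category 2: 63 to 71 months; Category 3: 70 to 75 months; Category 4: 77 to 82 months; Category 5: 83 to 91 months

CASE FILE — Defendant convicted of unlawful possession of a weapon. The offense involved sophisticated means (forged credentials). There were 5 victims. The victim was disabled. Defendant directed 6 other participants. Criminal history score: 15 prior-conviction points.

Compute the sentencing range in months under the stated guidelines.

77-82 months

Base offense level for unlawful possession of a weapon: 19.
R1 applies: 19 + 2 = 21.
R2 applies (level before this adjustment is 21 ≥ 13, so +4): 21 + 4 = 25.
R3 applies: 25 + 3 = 28.
R4 applies: 28 + 2 = 30.
Final offense level: 30.
Criminal history: 15 prior points → Category 4 (9-16).
Level 30 falls in the 27-31 band.
Grid: Level 27-31 × Category 4 = 77-82 months.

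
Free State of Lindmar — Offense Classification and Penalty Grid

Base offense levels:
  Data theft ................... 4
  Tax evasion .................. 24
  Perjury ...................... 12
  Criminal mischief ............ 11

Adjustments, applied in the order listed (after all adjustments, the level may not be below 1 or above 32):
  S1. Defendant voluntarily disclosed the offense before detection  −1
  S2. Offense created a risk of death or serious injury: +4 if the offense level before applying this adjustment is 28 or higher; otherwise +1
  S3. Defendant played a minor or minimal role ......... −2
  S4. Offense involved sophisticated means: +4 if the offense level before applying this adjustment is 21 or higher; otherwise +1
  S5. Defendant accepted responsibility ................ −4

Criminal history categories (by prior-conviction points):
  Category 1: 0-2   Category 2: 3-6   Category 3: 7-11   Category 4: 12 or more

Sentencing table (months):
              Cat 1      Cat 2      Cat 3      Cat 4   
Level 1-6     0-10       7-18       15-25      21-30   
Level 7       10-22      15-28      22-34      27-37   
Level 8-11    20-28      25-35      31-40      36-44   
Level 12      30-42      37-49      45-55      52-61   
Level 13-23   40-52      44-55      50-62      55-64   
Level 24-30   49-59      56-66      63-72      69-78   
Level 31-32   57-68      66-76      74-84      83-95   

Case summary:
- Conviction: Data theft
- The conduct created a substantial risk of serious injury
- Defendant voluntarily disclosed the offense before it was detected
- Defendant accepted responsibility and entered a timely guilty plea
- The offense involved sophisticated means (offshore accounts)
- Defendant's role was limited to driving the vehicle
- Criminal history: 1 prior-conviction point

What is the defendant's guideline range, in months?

Base offense level for data theft: 4.
S1 applies: 4 − 1 = 3.
S2 applies (level before this adjustment is 3 < 28, so +1): 3 + 1 = 4.
S3 applies: 4 − 2 = 2.
S4 applies (level before this adjustment is 2 < 21, so +1): 2 + 1 = 3.
S5 applies: 3 − 4 = -1.
Level -1 is below the minimum of 1; floored at 1.
Final offense level: 1.
Criminal history: 1 prior point → Category 1 (0-2).
Level 1 falls in the 1-6 band.
Grid: Level 1-6 × Category 1 = 0-10 months.

0-10 months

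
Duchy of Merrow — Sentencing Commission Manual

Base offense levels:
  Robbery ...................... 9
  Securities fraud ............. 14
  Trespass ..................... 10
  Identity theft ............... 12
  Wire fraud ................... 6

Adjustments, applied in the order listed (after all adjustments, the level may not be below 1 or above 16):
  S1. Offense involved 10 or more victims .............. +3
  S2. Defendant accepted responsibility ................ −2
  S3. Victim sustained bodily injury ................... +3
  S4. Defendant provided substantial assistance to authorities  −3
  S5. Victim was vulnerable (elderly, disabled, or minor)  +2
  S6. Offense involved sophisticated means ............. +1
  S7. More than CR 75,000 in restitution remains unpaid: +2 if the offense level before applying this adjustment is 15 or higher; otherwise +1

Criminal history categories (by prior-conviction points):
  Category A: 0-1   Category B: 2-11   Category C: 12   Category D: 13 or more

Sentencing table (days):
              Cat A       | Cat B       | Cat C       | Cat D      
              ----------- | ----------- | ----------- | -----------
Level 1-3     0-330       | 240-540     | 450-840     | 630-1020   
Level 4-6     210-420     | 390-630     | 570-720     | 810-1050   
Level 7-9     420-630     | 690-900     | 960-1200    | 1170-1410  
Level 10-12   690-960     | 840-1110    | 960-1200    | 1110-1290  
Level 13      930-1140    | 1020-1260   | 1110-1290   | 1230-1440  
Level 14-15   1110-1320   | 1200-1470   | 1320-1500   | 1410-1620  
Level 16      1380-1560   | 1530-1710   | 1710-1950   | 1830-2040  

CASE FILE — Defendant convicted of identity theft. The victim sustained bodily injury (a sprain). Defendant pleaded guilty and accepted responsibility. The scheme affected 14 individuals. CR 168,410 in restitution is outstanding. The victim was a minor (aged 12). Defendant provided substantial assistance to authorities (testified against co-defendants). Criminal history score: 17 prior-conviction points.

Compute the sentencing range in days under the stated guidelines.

Base offense level for identity theft: 12.
S1 applies: 12 + 3 = 15.
S2 applies: 15 − 2 = 13.
S3 applies: 13 + 3 = 16.
S4 applies: 16 − 3 = 13.
S5 applies: 13 + 2 = 15.
S7 applies (level before this adjustment is 15 ≥ 15, so +2): 15 + 2 = 17.
Level 17 exceeds the maximum of 16; capped at 16.
Final offense level: 16.
Criminal history: 17 prior points → Category D (13+).
Level 16 falls in the 16 band.
Grid: Level 16 × Category D = 1830-2040 days.

1830-2040 days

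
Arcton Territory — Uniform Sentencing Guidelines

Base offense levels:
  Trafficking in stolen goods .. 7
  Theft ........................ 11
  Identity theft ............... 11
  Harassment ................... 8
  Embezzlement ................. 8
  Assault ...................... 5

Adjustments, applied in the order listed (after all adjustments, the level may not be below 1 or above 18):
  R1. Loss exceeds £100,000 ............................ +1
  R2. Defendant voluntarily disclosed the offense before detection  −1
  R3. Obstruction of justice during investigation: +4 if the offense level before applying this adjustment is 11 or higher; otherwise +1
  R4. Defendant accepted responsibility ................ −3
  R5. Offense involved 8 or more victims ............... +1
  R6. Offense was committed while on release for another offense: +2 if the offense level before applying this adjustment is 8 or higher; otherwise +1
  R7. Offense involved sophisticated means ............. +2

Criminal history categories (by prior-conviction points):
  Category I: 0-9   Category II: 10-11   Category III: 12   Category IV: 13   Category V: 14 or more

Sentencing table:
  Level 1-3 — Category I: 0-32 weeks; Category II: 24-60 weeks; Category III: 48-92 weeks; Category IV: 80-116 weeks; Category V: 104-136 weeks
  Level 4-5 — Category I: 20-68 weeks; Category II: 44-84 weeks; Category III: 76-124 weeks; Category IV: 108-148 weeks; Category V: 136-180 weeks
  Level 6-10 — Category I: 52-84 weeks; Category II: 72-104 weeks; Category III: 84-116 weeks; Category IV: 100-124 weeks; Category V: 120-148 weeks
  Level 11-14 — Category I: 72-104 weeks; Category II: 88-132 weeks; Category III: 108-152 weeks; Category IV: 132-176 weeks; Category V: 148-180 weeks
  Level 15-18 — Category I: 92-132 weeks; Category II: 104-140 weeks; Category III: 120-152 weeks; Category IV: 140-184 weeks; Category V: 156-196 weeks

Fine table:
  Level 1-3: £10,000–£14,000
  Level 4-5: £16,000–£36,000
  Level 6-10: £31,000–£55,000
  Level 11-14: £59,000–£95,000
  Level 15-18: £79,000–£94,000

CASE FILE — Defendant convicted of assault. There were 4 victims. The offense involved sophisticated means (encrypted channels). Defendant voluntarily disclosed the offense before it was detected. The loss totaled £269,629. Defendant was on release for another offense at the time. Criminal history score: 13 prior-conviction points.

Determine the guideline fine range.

Base offense level for assault: 5.
R1 applies: 5 + 1 = 6.
R2 applies: 6 − 1 = 5.
R3 does not apply.
R4 does not apply.
R6 applies (level before this adjustment is 5 < 8, so +1): 5 + 1 = 6.
R7 applies: 6 + 2 = 8.
Final offense level: 8.
Level 8 falls in the 6-10 band.
Fine table: Level 6-10 → £31,000–£55,000.

£31,000–£55,000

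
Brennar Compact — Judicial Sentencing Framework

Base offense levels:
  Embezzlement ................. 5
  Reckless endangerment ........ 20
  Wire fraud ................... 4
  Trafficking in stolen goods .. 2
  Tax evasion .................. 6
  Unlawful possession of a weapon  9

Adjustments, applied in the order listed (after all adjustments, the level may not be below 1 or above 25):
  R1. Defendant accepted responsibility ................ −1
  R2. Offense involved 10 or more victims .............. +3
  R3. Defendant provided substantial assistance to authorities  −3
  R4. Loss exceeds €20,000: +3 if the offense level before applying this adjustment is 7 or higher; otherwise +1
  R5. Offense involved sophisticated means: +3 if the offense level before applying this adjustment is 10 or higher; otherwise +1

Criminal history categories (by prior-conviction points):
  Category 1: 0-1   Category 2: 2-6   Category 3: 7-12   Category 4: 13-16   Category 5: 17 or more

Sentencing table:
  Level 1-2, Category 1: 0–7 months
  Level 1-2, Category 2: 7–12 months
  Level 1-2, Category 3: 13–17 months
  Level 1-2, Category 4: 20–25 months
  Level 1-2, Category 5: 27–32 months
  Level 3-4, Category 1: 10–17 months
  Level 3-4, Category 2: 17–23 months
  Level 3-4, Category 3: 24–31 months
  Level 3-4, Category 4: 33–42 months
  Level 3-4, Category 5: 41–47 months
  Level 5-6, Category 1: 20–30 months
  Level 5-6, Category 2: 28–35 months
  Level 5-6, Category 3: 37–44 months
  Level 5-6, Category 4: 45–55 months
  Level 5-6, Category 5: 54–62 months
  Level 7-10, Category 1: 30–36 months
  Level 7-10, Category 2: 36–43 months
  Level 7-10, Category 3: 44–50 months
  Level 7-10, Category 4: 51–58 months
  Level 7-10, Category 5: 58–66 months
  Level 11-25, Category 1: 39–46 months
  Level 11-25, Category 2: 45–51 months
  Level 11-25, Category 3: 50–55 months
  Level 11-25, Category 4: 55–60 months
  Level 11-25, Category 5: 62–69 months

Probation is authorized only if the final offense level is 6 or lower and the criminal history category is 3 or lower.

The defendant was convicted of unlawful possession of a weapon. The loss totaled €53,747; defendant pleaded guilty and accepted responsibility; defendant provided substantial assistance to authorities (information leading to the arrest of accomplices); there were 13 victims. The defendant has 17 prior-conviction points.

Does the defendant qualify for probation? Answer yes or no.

No

Base offense level for unlawful possession of a weapon: 9.
R1 applies: 9 − 1 = 8.
R2 applies: 8 + 3 = 11.
R3 applies: 11 − 3 = 8.
R4 applies (level before this adjustment is 8 ≥ 7, so +3): 8 + 3 = 11.
Final offense level: 11.
Criminal history: 17 prior points → Category 5 (17+).
Level 11 falls in the 11-25 band.
Grid: Level 11-25 × Category 5 = 62-69 months.
Probation check: level 11 > 6 and category 5 > 3 → not eligible.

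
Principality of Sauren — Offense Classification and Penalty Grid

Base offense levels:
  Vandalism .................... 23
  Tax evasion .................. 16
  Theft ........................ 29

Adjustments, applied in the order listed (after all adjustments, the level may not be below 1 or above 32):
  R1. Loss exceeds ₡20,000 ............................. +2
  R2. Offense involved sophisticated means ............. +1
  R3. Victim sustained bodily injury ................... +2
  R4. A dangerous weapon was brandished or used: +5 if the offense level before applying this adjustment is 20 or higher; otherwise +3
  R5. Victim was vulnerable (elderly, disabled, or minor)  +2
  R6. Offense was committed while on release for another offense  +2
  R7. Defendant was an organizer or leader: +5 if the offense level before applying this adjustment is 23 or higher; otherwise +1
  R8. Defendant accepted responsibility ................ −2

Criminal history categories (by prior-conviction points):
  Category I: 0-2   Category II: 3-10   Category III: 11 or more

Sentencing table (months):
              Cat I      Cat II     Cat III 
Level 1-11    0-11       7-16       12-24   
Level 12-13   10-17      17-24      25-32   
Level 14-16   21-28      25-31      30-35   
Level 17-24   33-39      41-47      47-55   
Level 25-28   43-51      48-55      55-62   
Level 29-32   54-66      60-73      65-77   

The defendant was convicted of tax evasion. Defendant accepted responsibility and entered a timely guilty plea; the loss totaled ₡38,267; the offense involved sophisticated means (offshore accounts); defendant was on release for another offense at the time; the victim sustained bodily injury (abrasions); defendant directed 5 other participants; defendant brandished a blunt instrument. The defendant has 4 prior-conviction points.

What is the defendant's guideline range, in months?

Base offense level for tax evasion: 16.
R1 applies: 16 + 2 = 18.
R2 applies: 18 + 1 = 19.
R3 applies: 19 + 2 = 21.
R4 applies (level before this adjustment is 21 ≥ 20, so +5): 21 + 5 = 26.
R6 applies: 26 + 2 = 28.
R7 applies (level before this adjustment is 28 ≥ 23, so +5): 28 + 5 = 33.
R8 applies: 33 − 2 = 31.
Final offense level: 31.
Criminal history: 4 prior points → Category II (3-10).
Level 31 falls in the 29-32 band.
Grid: Level 29-32 × Category II = 60-73 months.

60-73 months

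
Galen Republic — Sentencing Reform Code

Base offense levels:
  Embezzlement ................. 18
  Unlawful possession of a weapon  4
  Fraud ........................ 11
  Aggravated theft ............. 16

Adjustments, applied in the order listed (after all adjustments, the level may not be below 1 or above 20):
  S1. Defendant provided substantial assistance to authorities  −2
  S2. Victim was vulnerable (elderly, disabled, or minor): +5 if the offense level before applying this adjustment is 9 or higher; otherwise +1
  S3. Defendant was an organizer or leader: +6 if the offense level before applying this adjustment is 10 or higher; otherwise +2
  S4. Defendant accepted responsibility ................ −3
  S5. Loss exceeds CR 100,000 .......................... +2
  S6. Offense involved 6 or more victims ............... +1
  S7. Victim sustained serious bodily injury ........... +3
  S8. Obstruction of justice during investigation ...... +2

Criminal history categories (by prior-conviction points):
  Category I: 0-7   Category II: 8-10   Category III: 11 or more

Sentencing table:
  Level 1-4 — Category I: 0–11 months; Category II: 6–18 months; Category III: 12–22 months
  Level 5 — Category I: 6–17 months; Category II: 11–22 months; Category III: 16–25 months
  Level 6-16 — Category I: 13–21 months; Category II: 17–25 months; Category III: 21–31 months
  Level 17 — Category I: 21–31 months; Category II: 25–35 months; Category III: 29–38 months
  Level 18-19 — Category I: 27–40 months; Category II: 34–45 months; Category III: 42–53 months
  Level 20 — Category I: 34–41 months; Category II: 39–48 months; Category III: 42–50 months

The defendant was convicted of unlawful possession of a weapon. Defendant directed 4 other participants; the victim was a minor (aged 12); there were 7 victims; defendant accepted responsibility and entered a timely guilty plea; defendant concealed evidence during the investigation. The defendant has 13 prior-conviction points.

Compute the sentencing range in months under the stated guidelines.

Base offense level for unlawful possession of a weapon: 4.
S1 does not apply.
S2 applies (level before this adjustment is 4 < 9, so +1): 4 + 1 = 5.
S3 applies (level before this adjustment is 5 < 10, so +2): 5 + 2 = 7.
S4 applies: 7 − 3 = 4.
S6 applies: 4 + 1 = 5.
S8 applies: 5 + 2 = 7.
Final offense level: 7.
Criminal history: 13 prior points → Category III (11+).
Level 7 falls in the 6-16 band.
Grid: Level 6-16 × Category III = 21-31 months.

21-31 months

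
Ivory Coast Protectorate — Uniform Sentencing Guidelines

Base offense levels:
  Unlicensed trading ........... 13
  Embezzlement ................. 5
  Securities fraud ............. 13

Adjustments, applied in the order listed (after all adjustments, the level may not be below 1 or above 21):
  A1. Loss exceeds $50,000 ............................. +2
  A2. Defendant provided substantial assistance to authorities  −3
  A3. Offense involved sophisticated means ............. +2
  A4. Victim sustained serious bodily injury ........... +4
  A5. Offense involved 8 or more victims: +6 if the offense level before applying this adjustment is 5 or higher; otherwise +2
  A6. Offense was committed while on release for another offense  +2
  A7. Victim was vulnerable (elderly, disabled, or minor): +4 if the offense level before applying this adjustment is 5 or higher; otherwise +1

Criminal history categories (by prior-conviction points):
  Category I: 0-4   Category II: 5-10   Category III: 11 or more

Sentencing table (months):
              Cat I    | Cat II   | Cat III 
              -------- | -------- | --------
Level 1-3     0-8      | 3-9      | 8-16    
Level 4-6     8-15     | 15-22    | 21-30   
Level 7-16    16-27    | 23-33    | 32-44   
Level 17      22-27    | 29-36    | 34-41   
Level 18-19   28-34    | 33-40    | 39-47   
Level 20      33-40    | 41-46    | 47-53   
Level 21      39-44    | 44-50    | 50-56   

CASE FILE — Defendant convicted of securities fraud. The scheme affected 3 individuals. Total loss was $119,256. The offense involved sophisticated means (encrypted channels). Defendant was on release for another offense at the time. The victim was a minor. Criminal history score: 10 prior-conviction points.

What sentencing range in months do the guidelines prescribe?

Base offense level for securities fraud: 13.
A1 applies: 13 + 2 = 15.
A2 does not apply.
A3 applies: 15 + 2 = 17.
A6 applies: 17 + 2 = 19.
A7 applies (level before this adjustment is 19 ≥ 5, so +4): 19 + 4 = 23.
Level 23 exceeds the maximum of 21; capped at 21.
Final offense level: 21.
Criminal history: 10 prior points → Category II (5-10).
Level 21 falls in the 21 band.
Grid: Level 21 × Category II = 44-50 months.

44-50 months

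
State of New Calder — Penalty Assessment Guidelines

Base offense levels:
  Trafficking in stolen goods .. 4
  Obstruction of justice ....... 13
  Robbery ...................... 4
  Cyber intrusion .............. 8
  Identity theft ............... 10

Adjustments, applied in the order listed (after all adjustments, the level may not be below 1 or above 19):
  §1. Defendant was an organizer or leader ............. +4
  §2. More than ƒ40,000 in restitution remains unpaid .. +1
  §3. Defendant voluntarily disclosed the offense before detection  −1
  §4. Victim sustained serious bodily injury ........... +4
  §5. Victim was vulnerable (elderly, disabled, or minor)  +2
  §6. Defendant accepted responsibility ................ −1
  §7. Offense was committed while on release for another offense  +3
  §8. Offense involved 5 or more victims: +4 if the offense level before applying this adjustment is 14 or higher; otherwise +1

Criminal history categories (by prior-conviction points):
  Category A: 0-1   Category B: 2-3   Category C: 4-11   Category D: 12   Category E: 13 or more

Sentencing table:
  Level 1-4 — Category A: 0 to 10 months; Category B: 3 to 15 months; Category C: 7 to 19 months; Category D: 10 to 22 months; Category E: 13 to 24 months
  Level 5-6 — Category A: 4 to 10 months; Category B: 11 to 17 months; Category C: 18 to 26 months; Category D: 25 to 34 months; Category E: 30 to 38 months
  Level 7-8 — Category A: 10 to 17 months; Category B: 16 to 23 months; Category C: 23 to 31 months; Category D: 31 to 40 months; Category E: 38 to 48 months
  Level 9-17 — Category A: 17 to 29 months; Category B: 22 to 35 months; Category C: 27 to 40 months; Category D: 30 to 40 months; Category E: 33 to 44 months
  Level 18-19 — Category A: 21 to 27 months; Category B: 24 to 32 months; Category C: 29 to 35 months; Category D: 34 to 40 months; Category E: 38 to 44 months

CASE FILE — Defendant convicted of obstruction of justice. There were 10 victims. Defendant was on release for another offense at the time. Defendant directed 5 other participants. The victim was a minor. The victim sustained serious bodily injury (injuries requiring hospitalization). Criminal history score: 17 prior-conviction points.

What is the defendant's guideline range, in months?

38-44 months

Base offense level for obstruction of justice: 13.
§1 applies: 13 + 4 = 17.
§2 does not apply.
§4 applies: 17 + 4 = 21.
§5 applies: 21 + 2 = 23.
§6 does not apply.
§7 applies: 23 + 3 = 26.
§8 applies (level before this adjustment is 26 ≥ 14, so +4): 26 + 4 = 30.
Level 30 exceeds the maximum of 19; capped at 19.
Final offense level: 19.
Criminal history: 17 prior points → Category E (13+).
Level 19 falls in the 18-19 band.
Grid: Level 18-19 × Category E = 38-44 months.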